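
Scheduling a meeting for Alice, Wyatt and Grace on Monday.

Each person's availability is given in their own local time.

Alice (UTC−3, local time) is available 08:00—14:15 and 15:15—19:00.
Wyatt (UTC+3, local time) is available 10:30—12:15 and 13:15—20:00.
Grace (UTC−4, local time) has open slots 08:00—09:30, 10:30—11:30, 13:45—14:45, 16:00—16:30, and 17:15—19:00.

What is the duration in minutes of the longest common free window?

90 minutes

Alice → UTC: 11:00–17:15, 18:15–22:00.
Wyatt → UTC: 07:30–09:15, 10:15–17:00.
Grace → UTC: 12:00–13:30, 14:30–15:30, 17:45–18:45, 20:00–20:30, 21:15–23:00.
Alice ∩ Wyatt: 11:00–17:00.
Alice ∩ Wyatt ∩ Grace: 12:00–13:30, 14:30–15:30.
Common window lengths: 90, 60 min; longest is 90.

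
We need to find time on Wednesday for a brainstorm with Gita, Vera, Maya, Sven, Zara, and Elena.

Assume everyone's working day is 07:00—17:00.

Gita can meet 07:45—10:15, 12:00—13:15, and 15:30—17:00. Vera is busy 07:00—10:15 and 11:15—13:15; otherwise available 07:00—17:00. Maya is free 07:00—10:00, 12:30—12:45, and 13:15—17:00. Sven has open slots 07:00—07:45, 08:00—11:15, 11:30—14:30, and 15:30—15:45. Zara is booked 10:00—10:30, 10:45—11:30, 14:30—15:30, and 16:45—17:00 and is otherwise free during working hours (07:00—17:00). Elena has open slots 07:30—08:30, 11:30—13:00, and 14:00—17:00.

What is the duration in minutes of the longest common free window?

Vera free within 07:00–17:00: 10:15–11:15, 13:15–17:00.
Zara free within 07:00–17:00: 07:00–10:00, 10:30–10:45, 11:30–14:30, 15:30–16:45.
Gita ∩ Vera: 15:30–17:00.
Gita ∩ Vera ∩ Maya: 15:30–17:00.
Gita ∩ Vera ∩ Maya ∩ Sven: 15:30–15:45.
Gita ∩ Vera ∩ Maya ∩ Sven ∩ Zara: 15:30–15:45.
Gita ∩ Vera ∩ Maya ∩ Sven ∩ Zara ∩ Elena: 15:30–15:45.
Single common window of 15 minutes.

15 minutes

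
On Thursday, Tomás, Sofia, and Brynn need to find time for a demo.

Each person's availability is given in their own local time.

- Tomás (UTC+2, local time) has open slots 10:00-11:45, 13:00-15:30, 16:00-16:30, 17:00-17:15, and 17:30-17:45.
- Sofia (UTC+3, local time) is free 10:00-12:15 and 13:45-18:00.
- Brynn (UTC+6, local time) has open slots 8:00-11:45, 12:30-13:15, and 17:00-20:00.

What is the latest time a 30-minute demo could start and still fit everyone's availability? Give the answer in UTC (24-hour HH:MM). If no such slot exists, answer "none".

13:00

Tomás → UTC: 08:00–09:45, 11:00–13:30, 14:00–14:30, 15:00–15:15, 15:30–15:45.
Sofia → UTC: 07:00–09:15, 10:45–15:00.
Brynn → UTC: 02:00–05:45, 06:30–07:15, 11:00–14:00.
Tomás ∩ Sofia: 08:00–09:15, 11:00–13:30, 14:00–14:30.
Tomás ∩ Sofia ∩ Brynn: 11:00–13:30.
Windows ≥ 30 min: 11:00–13:30.
Latest start in the last window 11:00–13:30 is 13:30 − 30 min = 13:00.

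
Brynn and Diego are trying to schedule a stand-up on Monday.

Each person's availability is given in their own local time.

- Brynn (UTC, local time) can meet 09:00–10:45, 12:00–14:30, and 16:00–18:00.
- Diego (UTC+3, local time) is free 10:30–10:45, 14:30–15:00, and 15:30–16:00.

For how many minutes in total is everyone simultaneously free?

Brynn → UTC: 09:00–10:45, 12:00–14:30, 16:00–18:00.
Diego → UTC: 07:30–07:45, 11:30–12:00, 12:30–13:00.
Brynn ∩ Diego: 12:30–13:00.
Total common minutes: 30.

30 minutes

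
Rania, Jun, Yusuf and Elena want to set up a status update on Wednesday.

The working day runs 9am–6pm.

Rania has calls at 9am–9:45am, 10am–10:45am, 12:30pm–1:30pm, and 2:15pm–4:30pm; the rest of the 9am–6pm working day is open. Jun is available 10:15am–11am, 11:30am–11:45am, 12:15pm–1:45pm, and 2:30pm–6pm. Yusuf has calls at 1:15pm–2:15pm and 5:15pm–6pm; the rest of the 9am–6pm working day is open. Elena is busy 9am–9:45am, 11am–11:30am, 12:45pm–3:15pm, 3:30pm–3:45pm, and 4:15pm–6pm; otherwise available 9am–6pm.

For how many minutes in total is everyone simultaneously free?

45 minutes

Rania free within 09:00–18:00: 09:45–10:00, 10:45–12:30, 13:30–14:15, 16:30–18:00.
Yusuf free within 09:00–18:00: 09:00–13:15, 14:15–17:15.
Elena free within 09:00–18:00: 09:45–11:00, 11:30–12:45, 15:15–15:30, 15:45–16:15.
Rania ∩ Jun: 10:45–11:00, 11:30–11:45, 12:15–12:30, 13:30–13:45, 16:30–18:00.
Rania ∩ Jun ∩ Yusuf: 10:45–11:00, 11:30–11:45, 12:15–12:30, 16:30–17:15.
Rania ∩ Jun ∩ Yusuf ∩ Elena: 10:45–11:00, 11:30–11:45, 12:15–12:30.
Total common minutes: 15 + 15 + 15 = 45.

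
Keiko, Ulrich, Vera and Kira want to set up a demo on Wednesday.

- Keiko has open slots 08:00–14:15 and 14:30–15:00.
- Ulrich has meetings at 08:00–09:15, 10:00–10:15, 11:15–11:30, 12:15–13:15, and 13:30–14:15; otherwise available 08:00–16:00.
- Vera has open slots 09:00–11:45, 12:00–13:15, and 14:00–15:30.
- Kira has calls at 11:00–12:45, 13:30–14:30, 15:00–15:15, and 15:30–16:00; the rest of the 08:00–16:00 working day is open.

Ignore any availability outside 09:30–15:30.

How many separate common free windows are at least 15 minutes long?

Ulrich free within 08:00–16:00: 09:15–10:00, 10:15–11:15, 11:30–12:15, 13:15–13:30, 14:15–16:00.
Kira free within 08:00–16:00: 08:00–11:00, 12:45–13:30, 14:30–15:00, 15:15–15:30.
Keiko ∩ Ulrich: 09:15–10:00, 10:15–11:15, 11:30–12:15, 13:15–13:30, 14:30–15:00.
Keiko ∩ Ulrich ∩ Vera: 09:15–10:00, 10:15–11:15, 11:30–11:45, 12:00–12:15, 14:30–15:00.
Keiko ∩ Ulrich ∩ Vera ∩ Kira: 09:15–10:00, 10:15–11:00, 14:30–15:00.
Restricted to 09:30–15:30: 09:30–10:00, 10:15–11:00, 14:30–15:00.
Windows ≥ 15 min: 09:30–10:00, 10:15–11:00, 14:30–15:00.
That's 3 windows.

3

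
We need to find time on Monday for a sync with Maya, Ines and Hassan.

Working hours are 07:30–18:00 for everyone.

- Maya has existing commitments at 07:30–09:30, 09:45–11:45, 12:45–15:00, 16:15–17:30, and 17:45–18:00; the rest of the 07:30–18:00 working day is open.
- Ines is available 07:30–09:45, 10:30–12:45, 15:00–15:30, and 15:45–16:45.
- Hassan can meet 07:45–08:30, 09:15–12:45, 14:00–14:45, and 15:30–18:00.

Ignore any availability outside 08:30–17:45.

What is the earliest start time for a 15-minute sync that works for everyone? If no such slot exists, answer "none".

09:30

Maya free within 07:30–18:00: 09:30–09:45, 11:45–12:45, 15:00–16:15, 17:30–17:45.
Maya ∩ Ines: 09:30–09:45, 11:45–12:45, 15:00–15:30, 15:45–16:15.
Maya ∩ Ines ∩ Hassan: 09:30–09:45, 11:45–12:45, 15:45–16:15.
Restricted to 08:30–17:45: 09:30–09:45, 11:45–12:45, 15:45–16:15.
Windows ≥ 15 min: 09:30–09:45, 11:45–12:45, 15:45–16:15.
Earliest such window starts at 09:30.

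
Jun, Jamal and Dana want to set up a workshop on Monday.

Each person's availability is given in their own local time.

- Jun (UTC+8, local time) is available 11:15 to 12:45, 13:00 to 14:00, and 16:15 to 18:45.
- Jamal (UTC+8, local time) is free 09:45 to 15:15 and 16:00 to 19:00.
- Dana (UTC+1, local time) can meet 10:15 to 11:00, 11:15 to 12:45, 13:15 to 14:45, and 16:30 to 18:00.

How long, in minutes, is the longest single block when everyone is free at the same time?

Jun → UTC: 03:15–04:45, 05:00–06:00, 08:15–10:45.
Jamal → UTC: 01:45–07:15, 08:00–11:00.
Dana → UTC: 09:15–10:00, 10:15–11:45, 12:15–13:45, 15:30–17:00.
Jun ∩ Jamal: 03:15–04:45, 05:00–06:00, 08:15–10:45.
Jun ∩ Jamal ∩ Dana: 09:15–10:00, 10:15–10:45.
Common window lengths: 45, 30 min; longest is 45.

45 minutes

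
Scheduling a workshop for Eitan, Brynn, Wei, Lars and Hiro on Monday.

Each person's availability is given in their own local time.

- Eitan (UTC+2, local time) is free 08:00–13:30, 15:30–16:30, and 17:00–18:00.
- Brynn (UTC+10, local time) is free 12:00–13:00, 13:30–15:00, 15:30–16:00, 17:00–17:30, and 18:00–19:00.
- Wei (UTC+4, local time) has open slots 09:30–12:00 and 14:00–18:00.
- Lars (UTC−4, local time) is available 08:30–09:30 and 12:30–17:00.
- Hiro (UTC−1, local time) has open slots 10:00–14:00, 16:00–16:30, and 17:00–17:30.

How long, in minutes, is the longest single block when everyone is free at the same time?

0 minutes

Eitan → UTC: 06:00–11:30, 13:30–14:30, 15:00–16:00.
Brynn → UTC: 02:00–03:00, 03:30–05:00, 05:30–06:00, 07:00–07:30, 08:00–09:00.
Wei → UTC: 05:30–08:00, 10:00–14:00.
Lars → UTC: 12:30–13:30, 16:30–21:00.
Hiro → UTC: 11:00–15:00, 17:00–17:30, 18:00–18:30.
Eitan ∩ Brynn: 07:00–07:30, 08:00–09:00.
Eitan ∩ Brynn ∩ Wei: 07:00–07:30.
Eitan ∩ Brynn ∩ Wei ∩ Lars: (none).
Eitan ∩ Brynn ∩ Wei ∩ Lars ∩ Hiro: (none).
No common window.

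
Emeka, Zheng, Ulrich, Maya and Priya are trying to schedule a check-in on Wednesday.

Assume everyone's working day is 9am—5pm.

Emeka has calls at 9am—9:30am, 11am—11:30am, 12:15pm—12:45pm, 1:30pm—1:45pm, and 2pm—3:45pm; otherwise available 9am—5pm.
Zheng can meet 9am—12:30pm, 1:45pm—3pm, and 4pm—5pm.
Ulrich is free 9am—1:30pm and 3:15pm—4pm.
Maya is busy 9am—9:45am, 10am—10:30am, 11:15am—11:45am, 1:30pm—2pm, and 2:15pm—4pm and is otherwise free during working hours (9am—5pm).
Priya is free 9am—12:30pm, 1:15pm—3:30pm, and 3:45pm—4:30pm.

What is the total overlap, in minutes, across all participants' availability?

Emeka free within 09:00–17:00: 09:30–11:00, 11:30–12:15, 12:45–13:30, 13:45–14:00, 15:45–17:00.
Maya free within 09:00–17:00: 09:45–10:00, 10:30–11:15, 11:45–13:30, 14:00–14:15, 16:00–17:00.
Emeka ∩ Zheng: 09:30–11:00, 11:30–12:15, 13:45–14:00, 16:00–17:00.
Emeka ∩ Zheng ∩ Ulrich: 09:30–11:00, 11:30–12:15.
Emeka ∩ Zheng ∩ Ulrich ∩ Maya: 09:45–10:00, 10:30–11:00, 11:45–12:15.
Emeka ∩ Zheng ∩ Ulrich ∩ Maya ∩ Priya: 09:45–10:00, 10:30–11:00, 11:45–12:15.
Total common minutes: 15 + 30 + 30 = 75.

75 minutes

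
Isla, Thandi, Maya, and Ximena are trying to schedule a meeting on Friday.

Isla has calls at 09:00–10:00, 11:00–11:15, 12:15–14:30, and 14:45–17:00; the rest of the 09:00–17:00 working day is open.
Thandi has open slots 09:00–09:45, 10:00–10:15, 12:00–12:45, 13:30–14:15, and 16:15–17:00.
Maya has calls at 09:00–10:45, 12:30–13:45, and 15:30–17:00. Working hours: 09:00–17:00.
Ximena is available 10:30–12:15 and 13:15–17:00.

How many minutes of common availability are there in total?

Isla free within 09:00–17:00: 10:00–11:00, 11:15–12:15, 14:30–14:45.
Maya free within 09:00–17:00: 10:45–12:30, 13:45–15:30.
Isla ∩ Thandi: 10:00–10:15, 12:00–12:15.
Isla ∩ Thandi ∩ Maya: 12:00–12:15.
Isla ∩ Thandi ∩ Maya ∩ Ximena: 12:00–12:15.
Total common minutes: 15.

15 minutes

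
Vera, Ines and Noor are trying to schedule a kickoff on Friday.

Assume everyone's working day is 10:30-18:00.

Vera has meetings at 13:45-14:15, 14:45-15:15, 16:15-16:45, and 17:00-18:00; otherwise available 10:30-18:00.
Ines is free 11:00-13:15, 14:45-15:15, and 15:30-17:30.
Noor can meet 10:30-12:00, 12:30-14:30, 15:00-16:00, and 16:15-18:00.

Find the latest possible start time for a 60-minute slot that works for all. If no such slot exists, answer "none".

11:00

Vera free within 10:30–18:00: 10:30–13:45, 14:15–14:45, 15:15–16:15, 16:45–17:00.
Vera ∩ Ines: 11:00–13:15, 15:30–16:15, 16:45–17:00.
Vera ∩ Ines ∩ Noor: 11:00–12:00, 12:30–13:15, 15:30–16:00, 16:45–17:00.
Windows ≥ 60 min: 11:00–12:00.
Latest start in the last window 11:00–12:00 is 12:00 − 60 min = 11:00.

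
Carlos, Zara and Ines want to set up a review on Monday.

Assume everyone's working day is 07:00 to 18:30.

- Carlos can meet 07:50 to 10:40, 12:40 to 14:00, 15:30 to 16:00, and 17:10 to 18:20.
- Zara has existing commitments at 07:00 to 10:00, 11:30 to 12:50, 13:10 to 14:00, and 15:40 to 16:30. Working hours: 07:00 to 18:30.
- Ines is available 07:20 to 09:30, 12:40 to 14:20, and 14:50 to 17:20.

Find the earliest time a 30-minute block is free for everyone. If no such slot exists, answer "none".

Zara free within 07:00–18:30: 10:00–11:30, 12:50–13:10, 14:00–15:40, 16:30–18:30.
Carlos ∩ Zara: 10:00–10:40, 12:50–13:10, 15:30–15:40, 17:10–18:20.
Carlos ∩ Zara ∩ Ines: 12:50–13:10, 15:30–15:40, 17:10–17:20.
Windows ≥ 30 min: (none).

none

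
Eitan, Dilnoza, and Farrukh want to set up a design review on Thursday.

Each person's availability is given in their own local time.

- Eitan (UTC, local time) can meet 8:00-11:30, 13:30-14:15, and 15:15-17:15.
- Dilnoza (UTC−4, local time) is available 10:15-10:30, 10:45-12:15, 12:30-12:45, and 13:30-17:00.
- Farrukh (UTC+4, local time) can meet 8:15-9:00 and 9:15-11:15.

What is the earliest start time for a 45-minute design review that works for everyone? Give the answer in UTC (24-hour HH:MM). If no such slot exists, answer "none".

none

Eitan → UTC: 08:00–11:30, 13:30–14:15, 15:15–17:15.
Dilnoza → UTC: 14:15–14:30, 14:45–16:15, 16:30–16:45, 17:30–21:00.
Farrukh → UTC: 04:15–05:00, 05:15–07:15.
Eitan ∩ Dilnoza: 15:15–16:15, 16:30–16:45.
Eitan ∩ Dilnoza ∩ Farrukh: (none).
Windows ≥ 45 min: (none).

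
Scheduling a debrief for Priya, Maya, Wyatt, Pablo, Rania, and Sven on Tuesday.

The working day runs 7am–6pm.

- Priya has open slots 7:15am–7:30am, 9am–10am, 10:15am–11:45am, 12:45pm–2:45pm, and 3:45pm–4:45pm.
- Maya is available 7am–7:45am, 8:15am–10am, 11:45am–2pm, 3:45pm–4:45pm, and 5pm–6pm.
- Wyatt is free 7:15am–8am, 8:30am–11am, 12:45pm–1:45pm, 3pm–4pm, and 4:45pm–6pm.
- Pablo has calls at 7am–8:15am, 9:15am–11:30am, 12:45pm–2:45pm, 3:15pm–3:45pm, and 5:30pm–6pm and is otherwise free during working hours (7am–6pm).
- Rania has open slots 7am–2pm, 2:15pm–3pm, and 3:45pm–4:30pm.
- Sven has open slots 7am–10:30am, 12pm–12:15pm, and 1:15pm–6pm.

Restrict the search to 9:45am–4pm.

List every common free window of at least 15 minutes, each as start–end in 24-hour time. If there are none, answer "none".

Pablo free within 07:00–18:00: 08:15–09:15, 11:30–12:45, 14:45–15:15, 15:45–17:30.
Priya ∩ Maya: 07:15–07:30, 09:00–10:00, 12:45–14:00, 15:45–16:45.
Priya ∩ Maya ∩ Wyatt: 07:15–07:30, 09:00–10:00, 12:45–13:45, 15:45–16:00.
Priya ∩ Maya ∩ Wyatt ∩ Pablo: 09:00–09:15, 15:45–16:00.
Priya ∩ Maya ∩ Wyatt ∩ Pablo ∩ Rania: 09:00–09:15, 15:45–16:00.
Priya ∩ Maya ∩ Wyatt ∩ Pablo ∩ Rania ∩ Sven: 09:00–09:15, 15:45–16:00.
Restricted to 09:45–16:00: 15:45–16:00.
Windows ≥ 15 min: 15:45–16:00.

15:45–16:00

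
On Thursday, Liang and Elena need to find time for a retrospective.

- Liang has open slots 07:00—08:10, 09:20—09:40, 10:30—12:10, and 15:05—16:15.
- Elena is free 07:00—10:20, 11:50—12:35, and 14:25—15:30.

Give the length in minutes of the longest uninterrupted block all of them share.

Liang ∩ Elena: 07:00–08:10, 09:20–09:40, 11:50–12:10, 15:05–15:30.
Common window lengths: 70, 20, 20, 25 min; longest is 70.

70 minutes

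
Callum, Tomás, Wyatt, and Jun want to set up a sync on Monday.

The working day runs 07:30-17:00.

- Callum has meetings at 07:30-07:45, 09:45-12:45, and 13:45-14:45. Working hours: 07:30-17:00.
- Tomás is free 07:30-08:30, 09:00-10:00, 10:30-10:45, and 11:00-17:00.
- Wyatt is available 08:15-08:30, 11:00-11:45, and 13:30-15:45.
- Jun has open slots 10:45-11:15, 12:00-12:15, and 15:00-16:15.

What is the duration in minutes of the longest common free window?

Callum free within 07:30–17:00: 07:45–09:45, 12:45–13:45, 14:45–17:00.
Callum ∩ Tomás: 07:45–08:30, 09:00–09:45, 12:45–13:45, 14:45–17:00.
Callum ∩ Tomás ∩ Wyatt: 08:15–08:30, 13:30–13:45, 14:45–15:45.
Callum ∩ Tomás ∩ Wyatt ∩ Jun: 15:00–15:45.
Single common window of 45 minutes.

45 minutes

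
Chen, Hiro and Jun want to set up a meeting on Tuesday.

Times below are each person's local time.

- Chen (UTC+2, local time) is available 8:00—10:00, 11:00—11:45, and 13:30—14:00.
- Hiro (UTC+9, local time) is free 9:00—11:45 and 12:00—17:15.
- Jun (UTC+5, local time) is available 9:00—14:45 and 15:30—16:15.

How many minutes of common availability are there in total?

120 minutes

Chen → UTC: 06:00–08:00, 09:00–09:45, 11:30–12:00.
Hiro → UTC: 00:00–02:45, 03:00–08:15.
Jun → UTC: 04:00–09:45, 10:30–11:15.
Chen ∩ Hiro: 06:00–08:00.
Chen ∩ Hiro ∩ Jun: 06:00–08:00.
Total common minutes: 120.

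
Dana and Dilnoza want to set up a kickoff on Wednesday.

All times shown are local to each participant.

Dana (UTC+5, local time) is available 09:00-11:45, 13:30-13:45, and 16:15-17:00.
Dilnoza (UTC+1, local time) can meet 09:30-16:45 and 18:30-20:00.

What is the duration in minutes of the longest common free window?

Dana → UTC: 04:00–06:45, 08:30–08:45, 11:15–12:00.
Dilnoza → UTC: 08:30–15:45, 17:30–19:00.
Dana ∩ Dilnoza: 08:30–08:45, 11:15–12:00.
Common window lengths: 15, 45 min; longest is 45.

45 minutes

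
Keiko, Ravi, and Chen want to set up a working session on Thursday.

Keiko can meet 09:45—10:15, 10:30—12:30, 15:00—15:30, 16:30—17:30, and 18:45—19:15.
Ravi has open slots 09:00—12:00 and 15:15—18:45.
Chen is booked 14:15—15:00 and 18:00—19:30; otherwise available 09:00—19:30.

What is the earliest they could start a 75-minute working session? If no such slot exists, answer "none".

Chen free within 09:00–19:30: 09:00–14:15, 15:00–18:00.
Keiko ∩ Ravi: 09:45–10:15, 10:30–12:00, 15:15–15:30, 16:30–17:30.
Keiko ∩ Ravi ∩ Chen: 09:45–10:15, 10:30–12:00, 15:15–15:30, 16:30–17:30.
Windows ≥ 75 min: 10:30–12:00.
Earliest such window starts at 10:30.

10:30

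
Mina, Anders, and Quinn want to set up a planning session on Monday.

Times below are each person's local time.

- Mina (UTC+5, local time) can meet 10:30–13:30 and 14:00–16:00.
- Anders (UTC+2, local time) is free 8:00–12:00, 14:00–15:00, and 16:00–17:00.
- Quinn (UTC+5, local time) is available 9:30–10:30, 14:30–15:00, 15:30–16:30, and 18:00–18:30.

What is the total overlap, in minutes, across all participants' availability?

30 minutes

Mina → UTC: 05:30–08:30, 09:00–11:00.
Anders → UTC: 06:00–10:00, 12:00–13:00, 14:00–15:00.
Quinn → UTC: 04:30–05:30, 09:30–10:00, 10:30–11:30, 13:00–13:30.
Mina ∩ Anders: 06:00–08:30, 09:00–10:00.
Mina ∩ Anders ∩ Quinn: 09:30–10:00.
Total common minutes: 30.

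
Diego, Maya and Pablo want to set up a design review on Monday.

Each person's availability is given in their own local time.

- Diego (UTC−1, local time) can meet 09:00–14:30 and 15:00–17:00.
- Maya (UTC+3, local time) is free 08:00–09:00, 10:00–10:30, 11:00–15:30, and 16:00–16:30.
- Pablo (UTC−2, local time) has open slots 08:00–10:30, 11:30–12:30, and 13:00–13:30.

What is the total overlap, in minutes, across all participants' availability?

Diego → UTC: 10:00–15:30, 16:00–18:00.
Maya → UTC: 05:00–06:00, 07:00–07:30, 08:00–12:30, 13:00–13:30.
Pablo → UTC: 10:00–12:30, 13:30–14:30, 15:00–15:30.
Diego ∩ Maya: 10:00–12:30, 13:00–13:30.
Diego ∩ Maya ∩ Pablo: 10:00–12:30.
Total common minutes: 150.

150 minutes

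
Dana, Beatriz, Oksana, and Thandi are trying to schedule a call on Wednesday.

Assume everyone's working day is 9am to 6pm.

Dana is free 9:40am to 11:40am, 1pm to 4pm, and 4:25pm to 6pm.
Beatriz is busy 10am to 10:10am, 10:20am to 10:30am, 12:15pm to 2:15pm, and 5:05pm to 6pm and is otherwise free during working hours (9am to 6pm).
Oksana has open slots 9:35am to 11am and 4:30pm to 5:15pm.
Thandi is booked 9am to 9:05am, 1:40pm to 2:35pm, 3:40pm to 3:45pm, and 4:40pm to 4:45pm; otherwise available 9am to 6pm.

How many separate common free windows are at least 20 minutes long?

3

Beatriz free within 09:00–18:00: 09:00–10:00, 10:10–10:20, 10:30–12:15, 14:15–17:05.
Thandi free within 09:00–18:00: 09:05–13:40, 14:35–15:40, 15:45–16:40, 16:45–18:00.
Dana ∩ Beatriz: 09:40–10:00, 10:10–10:20, 10:30–11:40, 14:15–16:00, 16:25–17:05.
Dana ∩ Beatriz ∩ Oksana: 09:40–10:00, 10:10–10:20, 10:30–11:00, 16:30–17:05.
Dana ∩ Beatriz ∩ Oksana ∩ Thandi: 09:40–10:00, 10:10–10:20, 10:30–11:00, 16:30–16:40, 16:45–17:05.
Windows ≥ 20 min: 09:40–10:00, 10:30–11:00, 16:45–17:05.
That's 3 windows.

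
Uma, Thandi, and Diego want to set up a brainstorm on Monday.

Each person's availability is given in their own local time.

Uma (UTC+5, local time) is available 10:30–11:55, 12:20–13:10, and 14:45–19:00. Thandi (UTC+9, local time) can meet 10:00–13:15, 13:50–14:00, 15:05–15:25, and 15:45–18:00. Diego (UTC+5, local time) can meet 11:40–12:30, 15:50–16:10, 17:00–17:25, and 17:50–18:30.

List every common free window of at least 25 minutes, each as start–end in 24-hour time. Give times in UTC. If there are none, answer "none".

Uma → UTC: 05:30–06:55, 07:20–08:10, 09:45–14:00.
Thandi → UTC: 01:00–04:15, 04:50–05:00, 06:05–06:25, 06:45–09:00.
Diego → UTC: 06:40–07:30, 10:50–11:10, 12:00–12:25, 12:50–13:30.
Uma ∩ Thandi: 06:05–06:25, 06:45–06:55, 07:20–08:10.
Uma ∩ Thandi ∩ Diego: 06:45–06:55, 07:20–07:30.
Windows ≥ 25 min: (none).

none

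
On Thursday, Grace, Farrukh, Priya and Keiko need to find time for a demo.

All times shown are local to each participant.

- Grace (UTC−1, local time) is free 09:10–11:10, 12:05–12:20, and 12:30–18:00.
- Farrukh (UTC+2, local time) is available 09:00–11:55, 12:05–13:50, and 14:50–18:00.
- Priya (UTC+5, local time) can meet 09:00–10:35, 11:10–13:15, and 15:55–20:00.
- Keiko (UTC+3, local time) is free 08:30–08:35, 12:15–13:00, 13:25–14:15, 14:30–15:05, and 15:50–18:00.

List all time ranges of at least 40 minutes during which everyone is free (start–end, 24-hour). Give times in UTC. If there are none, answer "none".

13:30–15:00

Grace → UTC: 10:10–12:10, 13:05–13:20, 13:30–19:00.
Farrukh → UTC: 07:00–09:55, 10:05–11:50, 12:50–16:00.
Priya → UTC: 04:00–05:35, 06:10–08:15, 10:55–15:00.
Keiko → UTC: 05:30–05:35, 09:15–10:00, 10:25–11:15, 11:30–12:05, 12:50–15:00.
Grace ∩ Farrukh: 10:10–11:50, 13:05–13:20, 13:30–16:00.
Grace ∩ Farrukh ∩ Priya: 10:55–11:50, 13:05–13:20, 13:30–15:00.
Grace ∩ Farrukh ∩ Priya ∩ Keiko: 10:55–11:15, 11:30–11:50, 13:05–13:20, 13:30–15:00.
Windows ≥ 40 min: 13:30–15:00.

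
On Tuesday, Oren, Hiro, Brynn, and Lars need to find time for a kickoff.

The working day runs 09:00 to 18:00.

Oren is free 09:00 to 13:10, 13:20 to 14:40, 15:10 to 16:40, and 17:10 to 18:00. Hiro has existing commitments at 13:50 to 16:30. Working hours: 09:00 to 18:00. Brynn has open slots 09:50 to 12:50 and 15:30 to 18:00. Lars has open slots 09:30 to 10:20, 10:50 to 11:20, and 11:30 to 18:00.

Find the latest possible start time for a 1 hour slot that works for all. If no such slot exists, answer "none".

Hiro free within 09:00–18:00: 09:00–13:50, 16:30–18:00.
Oren ∩ Hiro: 09:00–13:10, 13:20–13:50, 16:30–16:40, 17:10–18:00.
Oren ∩ Hiro ∩ Brynn: 09:50–12:50, 16:30–16:40, 17:10–18:00.
Oren ∩ Hiro ∩ Brynn ∩ Lars: 09:50–10:20, 10:50–11:20, 11:30–12:50, 16:30–16:40, 17:10–18:00.
Windows ≥ 60 min: 11:30–12:50.
Latest start in the last window 11:30–12:50 is 12:50 − 60 min = 11:50.

11:50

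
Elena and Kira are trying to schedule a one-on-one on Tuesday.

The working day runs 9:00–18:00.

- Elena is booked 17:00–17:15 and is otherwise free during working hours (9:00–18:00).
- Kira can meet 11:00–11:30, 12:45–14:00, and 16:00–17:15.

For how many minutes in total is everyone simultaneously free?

165 minutes

Elena free within 09:00–18:00: 09:00–17:00, 17:15–18:00.
Elena ∩ Kira: 11:00–11:30, 12:45–14:00, 16:00–17:00.
Total common minutes: 30 + 75 + 60 = 165.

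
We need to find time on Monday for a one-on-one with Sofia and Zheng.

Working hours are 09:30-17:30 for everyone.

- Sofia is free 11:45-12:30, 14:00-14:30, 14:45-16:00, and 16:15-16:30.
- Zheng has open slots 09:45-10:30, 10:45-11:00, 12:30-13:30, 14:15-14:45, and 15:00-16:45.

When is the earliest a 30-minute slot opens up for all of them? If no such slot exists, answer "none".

15:00

Sofia ∩ Zheng: 14:15–14:30, 15:00–16:00, 16:15–16:30.
Windows ≥ 30 min: 15:00–16:00.
Earliest such window starts at 15:00.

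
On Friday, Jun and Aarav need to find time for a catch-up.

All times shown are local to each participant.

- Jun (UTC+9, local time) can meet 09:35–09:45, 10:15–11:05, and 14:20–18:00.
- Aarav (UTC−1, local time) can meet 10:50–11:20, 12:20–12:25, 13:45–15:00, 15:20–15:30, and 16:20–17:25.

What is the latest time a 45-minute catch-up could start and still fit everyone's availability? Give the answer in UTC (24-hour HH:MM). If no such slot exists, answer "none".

none

Jun → UTC: 00:35–00:45, 01:15–02:05, 05:20–09:00.
Aarav → UTC: 11:50–12:20, 13:20–13:25, 14:45–16:00, 16:20–16:30, 17:20–18:25.
Jun ∩ Aarav: (none).
Windows ≥ 45 min: (none).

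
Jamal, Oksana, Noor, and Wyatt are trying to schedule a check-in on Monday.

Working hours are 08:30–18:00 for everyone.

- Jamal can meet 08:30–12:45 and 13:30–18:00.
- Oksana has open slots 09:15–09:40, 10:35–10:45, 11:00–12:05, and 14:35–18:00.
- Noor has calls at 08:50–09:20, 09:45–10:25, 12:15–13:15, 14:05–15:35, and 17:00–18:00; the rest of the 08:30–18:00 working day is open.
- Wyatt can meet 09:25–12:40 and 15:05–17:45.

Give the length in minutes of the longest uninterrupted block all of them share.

Noor free within 08:30–18:00: 08:30–08:50, 09:20–09:45, 10:25–12:15, 13:15–14:05, 15:35–17:00.
Jamal ∩ Oksana: 09:15–09:40, 10:35–10:45, 11:00–12:05, 14:35–18:00.
Jamal ∩ Oksana ∩ Noor: 09:20–09:40, 10:35–10:45, 11:00–12:05, 15:35–17:00.
Jamal ∩ Oksana ∩ Noor ∩ Wyatt: 09:25–09:40, 10:35–10:45, 11:00–12:05, 15:35–17:00.
Common window lengths: 15, 10, 65, 85 min; longest is 85.

85 minutes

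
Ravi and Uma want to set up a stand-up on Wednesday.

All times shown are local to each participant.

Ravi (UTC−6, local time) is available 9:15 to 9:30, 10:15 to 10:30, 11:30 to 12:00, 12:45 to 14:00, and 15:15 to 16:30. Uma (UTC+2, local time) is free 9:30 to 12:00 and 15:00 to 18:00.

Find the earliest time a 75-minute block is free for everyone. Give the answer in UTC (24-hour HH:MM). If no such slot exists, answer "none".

Ravi → UTC: 15:15–15:30, 16:15–16:30, 17:30–18:00, 18:45–20:00, 21:15–22:30.
Uma → UTC: 07:30–10:00, 13:00–16:00.
Ravi ∩ Uma: 15:15–15:30.
Windows ≥ 75 min: (none).

none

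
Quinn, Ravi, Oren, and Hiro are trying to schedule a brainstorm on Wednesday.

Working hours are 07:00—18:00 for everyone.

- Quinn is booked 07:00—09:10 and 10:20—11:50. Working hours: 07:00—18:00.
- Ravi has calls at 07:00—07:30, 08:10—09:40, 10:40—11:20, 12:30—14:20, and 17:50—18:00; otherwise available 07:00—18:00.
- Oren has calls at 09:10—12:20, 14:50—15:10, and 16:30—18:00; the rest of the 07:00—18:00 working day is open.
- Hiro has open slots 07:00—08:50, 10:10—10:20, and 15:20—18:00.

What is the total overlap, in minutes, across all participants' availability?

70 minutes

Quinn free within 07:00–18:00: 09:10–10:20, 11:50–18:00.
Ravi free within 07:00–18:00: 07:30–08:10, 09:40–10:40, 11:20–12:30, 14:20–17:50.
Oren free within 07:00–18:00: 07:00–09:10, 12:20–14:50, 15:10–16:30.
Quinn ∩ Ravi: 09:40–10:20, 11:50–12:30, 14:20–17:50.
Quinn ∩ Ravi ∩ Oren: 12:20–12:30, 14:20–14:50, 15:10–16:30.
Quinn ∩ Ravi ∩ Oren ∩ Hiro: 15:20–16:30.
Total common minutes: 70.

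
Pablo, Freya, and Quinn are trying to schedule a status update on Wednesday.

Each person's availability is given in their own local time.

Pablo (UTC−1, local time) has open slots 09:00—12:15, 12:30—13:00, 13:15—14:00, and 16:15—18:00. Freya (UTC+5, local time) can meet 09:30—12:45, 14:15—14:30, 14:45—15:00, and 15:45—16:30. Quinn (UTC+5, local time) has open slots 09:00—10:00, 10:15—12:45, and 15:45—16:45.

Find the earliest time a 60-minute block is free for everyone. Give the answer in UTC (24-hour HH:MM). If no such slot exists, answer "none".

Pablo → UTC: 10:00–13:15, 13:30–14:00, 14:15–15:00, 17:15–19:00.
Freya → UTC: 04:30–07:45, 09:15–09:30, 09:45–10:00, 10:45–11:30.
Quinn → UTC: 04:00–05:00, 05:15–07:45, 10:45–11:45.
Pablo ∩ Freya: 10:45–11:30.
Pablo ∩ Freya ∩ Quinn: 10:45–11:30.
Windows ≥ 60 min: (none).

none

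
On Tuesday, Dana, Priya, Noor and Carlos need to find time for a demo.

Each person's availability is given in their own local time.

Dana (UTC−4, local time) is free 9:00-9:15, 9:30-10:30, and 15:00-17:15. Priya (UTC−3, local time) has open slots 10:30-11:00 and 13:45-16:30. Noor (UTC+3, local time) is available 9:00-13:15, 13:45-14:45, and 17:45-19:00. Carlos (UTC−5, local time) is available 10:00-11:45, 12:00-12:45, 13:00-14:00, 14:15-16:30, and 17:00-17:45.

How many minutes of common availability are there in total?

Dana → UTC: 13:00–13:15, 13:30–14:30, 19:00–21:15.
Priya → UTC: 13:30–14:00, 16:45–19:30.
Noor → UTC: 06:00–10:15, 10:45–11:45, 14:45–16:00.
Carlos → UTC: 15:00–16:45, 17:00–17:45, 18:00–19:00, 19:15–21:30, 22:00–22:45.
Dana ∩ Priya: 13:30–14:00, 19:00–19:30.
Dana ∩ Priya ∩ Noor: (none).
Dana ∩ Priya ∩ Noor ∩ Carlos: (none).
Total common minutes: 0.

0 minutes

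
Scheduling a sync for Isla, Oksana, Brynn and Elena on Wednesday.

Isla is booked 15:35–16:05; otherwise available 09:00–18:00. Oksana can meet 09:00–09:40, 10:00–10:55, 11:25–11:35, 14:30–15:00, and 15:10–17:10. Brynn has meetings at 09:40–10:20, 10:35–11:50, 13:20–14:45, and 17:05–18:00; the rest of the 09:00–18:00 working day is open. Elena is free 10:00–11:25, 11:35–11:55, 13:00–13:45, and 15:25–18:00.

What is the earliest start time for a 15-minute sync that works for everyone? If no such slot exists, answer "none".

10:20

Isla free within 09:00–18:00: 09:00–15:35, 16:05–18:00.
Brynn free within 09:00–18:00: 09:00–09:40, 10:20–10:35, 11:50–13:20, 14:45–17:05.
Isla ∩ Oksana: 09:00–09:40, 10:00–10:55, 11:25–11:35, 14:30–15:00, 15:10–15:35, 16:05–17:10.
Isla ∩ Oksana ∩ Brynn: 09:00–09:40, 10:20–10:35, 14:45–15:00, 15:10–15:35, 16:05–17:05.
Isla ∩ Oksana ∩ Brynn ∩ Elena: 10:20–10:35, 15:25–15:35, 16:05–17:05.
Windows ≥ 15 min: 10:20–10:35, 16:05–17:05.
Earliest such window starts at 10:20.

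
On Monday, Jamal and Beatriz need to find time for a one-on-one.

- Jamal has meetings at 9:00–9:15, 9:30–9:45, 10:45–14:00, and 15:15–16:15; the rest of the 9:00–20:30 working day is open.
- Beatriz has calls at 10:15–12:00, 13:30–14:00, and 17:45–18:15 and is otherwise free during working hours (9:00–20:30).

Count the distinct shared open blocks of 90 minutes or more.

2

Jamal free within 09:00–20:30: 09:15–09:30, 09:45–10:45, 14:00–15:15, 16:15–20:30.
Beatriz free within 09:00–20:30: 09:00–10:15, 12:00–13:30, 14:00–17:45, 18:15–20:30.
Jamal ∩ Beatriz: 09:15–09:30, 09:45–10:15, 14:00–15:15, 16:15–17:45, 18:15–20:30.
Windows ≥ 90 min: 16:15–17:45, 18:15–20:30.
That's 2 windows.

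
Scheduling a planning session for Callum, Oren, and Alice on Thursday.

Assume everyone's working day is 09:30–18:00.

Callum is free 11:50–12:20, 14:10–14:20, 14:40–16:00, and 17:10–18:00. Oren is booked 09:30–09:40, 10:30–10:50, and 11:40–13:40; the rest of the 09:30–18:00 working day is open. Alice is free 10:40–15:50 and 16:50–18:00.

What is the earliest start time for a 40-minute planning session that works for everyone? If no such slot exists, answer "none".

14:40

Oren free within 09:30–18:00: 09:40–10:30, 10:50–11:40, 13:40–18:00.
Callum ∩ Oren: 14:10–14:20, 14:40–16:00, 17:10–18:00.
Callum ∩ Oren ∩ Alice: 14:10–14:20, 14:40–15:50, 17:10–18:00.
Windows ≥ 40 min: 14:40–15:50, 17:10–18:00.
Earliest such window starts at 14:40.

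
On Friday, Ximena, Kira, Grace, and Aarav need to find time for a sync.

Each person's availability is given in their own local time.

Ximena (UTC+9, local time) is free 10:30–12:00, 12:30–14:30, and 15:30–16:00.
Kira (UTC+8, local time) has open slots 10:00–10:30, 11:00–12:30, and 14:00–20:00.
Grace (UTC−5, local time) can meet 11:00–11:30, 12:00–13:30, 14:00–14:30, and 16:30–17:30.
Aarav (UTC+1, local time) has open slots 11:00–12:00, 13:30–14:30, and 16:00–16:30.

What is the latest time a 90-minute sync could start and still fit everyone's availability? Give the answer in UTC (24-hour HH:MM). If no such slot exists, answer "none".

none

Ximena → UTC: 01:30–03:00, 03:30–05:30, 06:30–07:00.
Kira → UTC: 02:00–02:30, 03:00–04:30, 06:00–12:00.
Grace → UTC: 16:00–16:30, 17:00–18:30, 19:00–19:30, 21:30–22:30.
Aarav → UTC: 10:00–11:00, 12:30–13:30, 15:00–15:30.
Ximena ∩ Kira: 02:00–02:30, 03:30–04:30, 06:30–07:00.
Ximena ∩ Kira ∩ Grace: (none).
Ximena ∩ Kira ∩ Grace ∩ Aarav: (none).
Windows ≥ 90 min: (none).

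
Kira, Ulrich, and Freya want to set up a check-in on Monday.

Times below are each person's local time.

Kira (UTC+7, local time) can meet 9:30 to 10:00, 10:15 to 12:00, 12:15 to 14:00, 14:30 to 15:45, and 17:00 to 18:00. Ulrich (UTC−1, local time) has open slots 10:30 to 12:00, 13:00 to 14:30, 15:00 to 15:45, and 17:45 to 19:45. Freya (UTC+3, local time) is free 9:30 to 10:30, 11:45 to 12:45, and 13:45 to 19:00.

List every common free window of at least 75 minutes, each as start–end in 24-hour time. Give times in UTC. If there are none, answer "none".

none

Kira → UTC: 02:30–03:00, 03:15–05:00, 05:15–07:00, 07:30–08:45, 10:00–11:00.
Ulrich → UTC: 11:30–13:00, 14:00–15:30, 16:00–16:45, 18:45–20:45.
Freya → UTC: 06:30–07:30, 08:45–09:45, 10:45–16:00.
Kira ∩ Ulrich: (none).
Kira ∩ Ulrich ∩ Freya: (none).
Windows ≥ 75 min: (none).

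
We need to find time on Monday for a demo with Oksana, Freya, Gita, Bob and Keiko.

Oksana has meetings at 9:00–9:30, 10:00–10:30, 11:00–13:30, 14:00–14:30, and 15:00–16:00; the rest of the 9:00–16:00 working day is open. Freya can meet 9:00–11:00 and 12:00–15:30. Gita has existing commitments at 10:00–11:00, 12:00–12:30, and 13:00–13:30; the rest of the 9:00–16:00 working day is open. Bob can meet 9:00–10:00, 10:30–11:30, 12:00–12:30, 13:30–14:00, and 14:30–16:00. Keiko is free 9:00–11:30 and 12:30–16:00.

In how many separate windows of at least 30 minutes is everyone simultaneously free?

3

Oksana free within 09:00–16:00: 09:30–10:00, 10:30–11:00, 13:30–14:00, 14:30–15:00.
Gita free within 09:00–16:00: 09:00–10:00, 11:00–12:00, 12:30–13:00, 13:30–16:00.
Oksana ∩ Freya: 09:30–10:00, 10:30–11:00, 13:30–14:00, 14:30–15:00.
Oksana ∩ Freya ∩ Gita: 09:30–10:00, 13:30–14:00, 14:30–15:00.
Oksana ∩ Freya ∩ Gita ∩ Bob: 09:30–10:00, 13:30–14:00, 14:30–15:00.
Oksana ∩ Freya ∩ Gita ∩ Bob ∩ Keiko: 09:30–10:00, 13:30–14:00, 14:30–15:00.
Windows ≥ 30 min: 09:30–10:00, 13:30–14:00, 14:30–15:00.
That's 3 windows.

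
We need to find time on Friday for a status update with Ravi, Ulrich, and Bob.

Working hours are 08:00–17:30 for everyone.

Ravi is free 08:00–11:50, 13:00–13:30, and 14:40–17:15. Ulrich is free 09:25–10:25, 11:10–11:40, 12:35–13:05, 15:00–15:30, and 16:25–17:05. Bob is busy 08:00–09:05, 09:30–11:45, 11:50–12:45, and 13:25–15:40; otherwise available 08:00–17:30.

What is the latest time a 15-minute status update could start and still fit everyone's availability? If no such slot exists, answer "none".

Bob free within 08:00–17:30: 09:05–09:30, 11:45–11:50, 12:45–13:25, 15:40–17:30.
Ravi ∩ Ulrich: 09:25–10:25, 11:10–11:40, 13:00–13:05, 15:00–15:30, 16:25–17:05.
Ravi ∩ Ulrich ∩ Bob: 09:25–09:30, 13:00–13:05, 16:25–17:05.
Windows ≥ 15 min: 16:25–17:05.
Latest start in the last window 16:25–17:05 is 17:05 − 15 min = 16:50.

16:50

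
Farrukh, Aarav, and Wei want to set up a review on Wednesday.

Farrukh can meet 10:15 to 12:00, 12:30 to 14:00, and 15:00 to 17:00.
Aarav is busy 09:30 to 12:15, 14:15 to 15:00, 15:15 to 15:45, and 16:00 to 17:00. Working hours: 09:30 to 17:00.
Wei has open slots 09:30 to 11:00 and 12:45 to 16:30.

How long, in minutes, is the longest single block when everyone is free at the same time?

75 minutes

Aarav free within 09:30–17:00: 12:15–14:15, 15:00–15:15, 15:45–16:00.
Farrukh ∩ Aarav: 12:30–14:00, 15:00–15:15, 15:45–16:00.
Farrukh ∩ Aarav ∩ Wei: 12:45–14:00, 15:00–15:15, 15:45–16:00.
Common window lengths: 75, 15, 15 min; longest is 75.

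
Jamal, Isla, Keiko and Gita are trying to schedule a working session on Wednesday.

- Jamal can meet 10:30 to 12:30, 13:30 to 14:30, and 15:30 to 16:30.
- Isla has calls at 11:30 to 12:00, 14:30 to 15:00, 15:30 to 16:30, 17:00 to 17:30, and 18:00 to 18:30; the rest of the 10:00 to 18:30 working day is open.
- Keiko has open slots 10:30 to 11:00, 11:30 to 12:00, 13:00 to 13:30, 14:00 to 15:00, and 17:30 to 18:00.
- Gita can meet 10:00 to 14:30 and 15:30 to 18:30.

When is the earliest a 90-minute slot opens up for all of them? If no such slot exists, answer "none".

Isla free within 10:00–18:30: 10:00–11:30, 12:00–14:30, 15:00–15:30, 16:30–17:00, 17:30–18:00.
Jamal ∩ Isla: 10:30–11:30, 12:00–12:30, 13:30–14:30.
Jamal ∩ Isla ∩ Keiko: 10:30–11:00, 14:00–14:30.
Jamal ∩ Isla ∩ Keiko ∩ Gita: 10:30–11:00, 14:00–14:30.
Windows ≥ 90 min: (none).

none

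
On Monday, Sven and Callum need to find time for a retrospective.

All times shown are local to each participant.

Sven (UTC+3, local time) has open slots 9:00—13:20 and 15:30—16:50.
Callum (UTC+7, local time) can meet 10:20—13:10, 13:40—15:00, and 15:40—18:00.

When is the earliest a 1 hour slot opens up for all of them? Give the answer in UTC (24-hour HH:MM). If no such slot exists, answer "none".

Sven → UTC: 06:00–10:20, 12:30–13:50.
Callum → UTC: 03:20–06:10, 06:40–08:00, 08:40–11:00.
Sven ∩ Callum: 06:00–06:10, 06:40–08:00, 08:40–10:20.
Windows ≥ 60 min: 06:40–08:00, 08:40–10:20.
Earliest such window starts at 06:40.

06:40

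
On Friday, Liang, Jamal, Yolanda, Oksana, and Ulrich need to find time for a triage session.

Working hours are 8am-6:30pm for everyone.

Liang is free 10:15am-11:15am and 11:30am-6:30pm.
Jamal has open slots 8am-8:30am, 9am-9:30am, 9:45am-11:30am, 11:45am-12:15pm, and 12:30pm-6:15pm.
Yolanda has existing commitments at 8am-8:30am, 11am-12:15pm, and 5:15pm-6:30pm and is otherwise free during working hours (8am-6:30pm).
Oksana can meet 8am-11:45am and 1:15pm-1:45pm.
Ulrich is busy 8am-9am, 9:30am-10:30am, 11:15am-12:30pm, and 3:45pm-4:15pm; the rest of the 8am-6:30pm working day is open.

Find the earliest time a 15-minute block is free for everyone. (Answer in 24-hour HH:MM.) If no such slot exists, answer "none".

Yolanda free within 08:00–18:30: 08:30–11:00, 12:15–17:15.
Ulrich free within 08:00–18:30: 09:00–09:30, 10:30–11:15, 12:30–15:45, 16:15–18:30.
Liang ∩ Jamal: 10:15–11:15, 11:45–12:15, 12:30–18:15.
Liang ∩ Jamal ∩ Yolanda: 10:15–11:00, 12:30–17:15.
Liang ∩ Jamal ∩ Yolanda ∩ Oksana: 10:15–11:00, 13:15–13:45.
Liang ∩ Jamal ∩ Yolanda ∩ Oksana ∩ Ulrich: 10:30–11:00, 13:15–13:45.
Windows ≥ 15 min: 10:30–11:00, 13:15–13:45.
Earliest such window starts at 10:30.

10:30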